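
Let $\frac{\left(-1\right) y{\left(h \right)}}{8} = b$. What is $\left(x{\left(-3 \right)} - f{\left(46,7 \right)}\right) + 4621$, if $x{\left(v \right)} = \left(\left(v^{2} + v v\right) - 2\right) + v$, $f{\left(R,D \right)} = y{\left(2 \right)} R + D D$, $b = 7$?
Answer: $7161$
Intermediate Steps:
$y{\left(h \right)} = -56$ ($y{\left(h \right)} = \left(-8\right) 7 = -56$)
$f{\left(R,D \right)} = D^{2} - 56 R$ ($f{\left(R,D \right)} = - 56 R + D D = - 56 R + D^{2} = D^{2} - 56 R$)
$x{\left(v \right)} = -2 + v + 2 v^{2}$ ($x{\left(v \right)} = \left(\left(v^{2} + v^{2}\right) - 2\right) + v = \left(2 v^{2} - 2\right) + v = \left(-2 + 2 v^{2}\right) + v = -2 + v + 2 v^{2}$)
$\left(x{\left(-3 \right)} - f{\left(46,7 \right)}\right) + 4621 = \left(\left(-2 - 3 + 2 \left(-3\right)^{2}\right) - \left(7^{2} - 2576\right)\right) + 4621 = \left(\left(-2 - 3 + 2 \cdot 9\right) - \left(49 - 2576\right)\right) + 4621 = \left(\left(-2 - 3 + 18\right) - -2527\right) + 4621 = \left(13 + 2527\right) + 4621 = 2540 + 4621 = 7161$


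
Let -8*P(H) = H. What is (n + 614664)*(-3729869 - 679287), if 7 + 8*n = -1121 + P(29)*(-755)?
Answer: -43376578979063/16 ≈ -2.7110e+12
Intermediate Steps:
P(H) = -H/8
n = 12871/64 (n = -7/8 + (-1121 - ⅛*29*(-755))/8 = -7/8 + (-1121 - 29/8*(-755))/8 = -7/8 + (-1121 + 21895/8)/8 = -7/8 + (⅛)*(12927/8) = -7/8 + 12927/64 = 12871/64 ≈ 201.11)
(n + 614664)*(-3729869 - 679287) = (12871/64 + 614664)*(-3729869 - 679287) = (39351367/64)*(-4409156) = -43376578979063/16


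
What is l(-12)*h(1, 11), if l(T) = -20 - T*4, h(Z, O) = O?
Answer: 308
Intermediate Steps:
l(T) = -20 - 4*T
l(-12)*h(1, 11) = (-20 - 4*(-12))*11 = (-20 + 48)*11 = 28*11 = 308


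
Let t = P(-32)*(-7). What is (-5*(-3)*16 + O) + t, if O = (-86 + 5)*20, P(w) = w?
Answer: -1156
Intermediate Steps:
t = 224 (t = -32*(-7) = 224)
O = -1620 (O = -81*20 = -1620)
(-5*(-3)*16 + O) + t = (-5*(-3)*16 - 1620) + 224 = (15*16 - 1620) + 224 = (240 - 1620) + 224 = -1380 + 224 = -1156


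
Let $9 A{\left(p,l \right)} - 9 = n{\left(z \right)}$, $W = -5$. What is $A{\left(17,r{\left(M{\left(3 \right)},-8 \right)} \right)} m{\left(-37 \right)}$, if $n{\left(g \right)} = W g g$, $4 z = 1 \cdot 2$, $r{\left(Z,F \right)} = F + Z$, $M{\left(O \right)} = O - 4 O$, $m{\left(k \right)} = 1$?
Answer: $\frac{31}{36} \approx 0.86111$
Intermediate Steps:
$M{\left(O \right)} = - 3 O$
$z = \frac{1}{2}$ ($z = \frac{1 \cdot 2}{4} = \frac{1}{4} \cdot 2 = \frac{1}{2} \approx 0.5$)
$n{\left(g \right)} = - 5 g^{2}$ ($n{\left(g \right)} = - 5 g g = - 5 g^{2}$)
$A{\left(p,l \right)} = \frac{31}{36}$ ($A{\left(p,l \right)} = 1 + \frac{\left(-5\right) \left(\frac{1}{2}\right)^{2}}{9} = 1 + \frac{\left(-5\right) \frac{1}{4}}{9} = 1 + \frac{1}{9} \left(- \frac{5}{4}\right) = 1 - \frac{5}{36} = \frac{31}{36}$)
$A{\left(17,r{\left(M{\left(3 \right)},-8 \right)} \right)} m{\left(-37 \right)} = \frac{31}{36} \cdot 1 = \frac{31}{36}$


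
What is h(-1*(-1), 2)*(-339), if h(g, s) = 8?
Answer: -2712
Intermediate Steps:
h(-1*(-1), 2)*(-339) = 8*(-339) = -2712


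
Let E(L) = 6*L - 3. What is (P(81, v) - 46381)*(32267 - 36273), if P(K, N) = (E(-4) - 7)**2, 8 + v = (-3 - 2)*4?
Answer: 181171350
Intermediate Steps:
E(L) = -3 + 6*L
v = -28 (v = -8 + (-3 - 2)*4 = -8 - 5*4 = -8 - 20 = -28)
P(K, N) = 1156 (P(K, N) = ((-3 + 6*(-4)) - 7)**2 = ((-3 - 24) - 7)**2 = (-27 - 7)**2 = (-34)**2 = 1156)
(P(81, v) - 46381)*(32267 - 36273) = (1156 - 46381)*(32267 - 36273) = -45225*(-4006) = 181171350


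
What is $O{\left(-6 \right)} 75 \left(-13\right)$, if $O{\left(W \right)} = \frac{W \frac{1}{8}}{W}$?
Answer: $- \frac{975}{8} \approx -121.88$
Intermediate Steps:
$O{\left(W \right)} = \frac{1}{8}$ ($O{\left(W \right)} = \frac{W \frac{1}{8}}{W} = \frac{\frac{1}{8} W}{W} = \frac{1}{8}$)
$O{\left(-6 \right)} 75 \left(-13\right) = \frac{1}{8} \cdot 75 \left(-13\right) = \frac{75}{8} \left(-13\right) = - \frac{975}{8}$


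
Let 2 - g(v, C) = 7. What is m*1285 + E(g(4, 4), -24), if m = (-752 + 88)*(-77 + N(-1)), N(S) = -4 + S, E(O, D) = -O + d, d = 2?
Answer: 69965687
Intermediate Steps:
g(v, C) = -5 (g(v, C) = 2 - 1*7 = 2 - 7 = -5)
E(O, D) = 2 - O (E(O, D) = -O + 2 = 2 - O)
m = 54448 (m = (-752 + 88)*(-77 + (-4 - 1)) = -664*(-77 - 5) = -664*(-82) = 54448)
m*1285 + E(g(4, 4), -24) = 54448*1285 + (2 - 1*(-5)) = 69965680 + (2 + 5) = 69965680 + 7 = 69965687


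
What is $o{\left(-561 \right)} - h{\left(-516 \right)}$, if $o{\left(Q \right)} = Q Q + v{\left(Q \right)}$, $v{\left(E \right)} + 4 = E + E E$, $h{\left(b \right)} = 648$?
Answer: $628229$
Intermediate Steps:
$v{\left(E \right)} = -4 + E + E^{2}$ ($v{\left(E \right)} = -4 + \left(E + E E\right) = -4 + \left(E + E^{2}\right) = -4 + E + E^{2}$)
$o{\left(Q \right)} = -4 + Q + 2 Q^{2}$ ($o{\left(Q \right)} = Q Q + \left(-4 + Q + Q^{2}\right) = Q^{2} + \left(-4 + Q + Q^{2}\right) = -4 + Q + 2 Q^{2}$)
$o{\left(-561 \right)} - h{\left(-516 \right)} = \left(-4 - 561 + 2 \left(-561\right)^{2}\right) - 648 = \left(-4 - 561 + 2 \cdot 314721\right) - 648 = \left(-4 - 561 + 629442\right) - 648 = 628877 - 648 = 628229$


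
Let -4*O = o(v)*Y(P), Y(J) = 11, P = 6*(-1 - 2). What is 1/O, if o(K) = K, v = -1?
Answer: 4/11 ≈ 0.36364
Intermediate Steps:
P = -18 (P = 6*(-3) = -18)
O = 11/4 (O = -(-1)*11/4 = -¼*(-11) = 11/4 ≈ 2.7500)
1/O = 1/(11/4) = 4/11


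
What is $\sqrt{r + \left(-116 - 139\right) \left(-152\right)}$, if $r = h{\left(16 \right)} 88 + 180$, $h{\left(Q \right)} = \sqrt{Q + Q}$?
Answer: $2 \sqrt{9735 + 88 \sqrt{2}} \approx 198.59$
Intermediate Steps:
$h{\left(Q \right)} = \sqrt{2} \sqrt{Q}$ ($h{\left(Q \right)} = \sqrt{2 Q} = \sqrt{2} \sqrt{Q}$)
$r = 180 + 352 \sqrt{2}$ ($r = \sqrt{2} \sqrt{16} \cdot 88 + 180 = \sqrt{2} \cdot 4 \cdot 88 + 180 = 4 \sqrt{2} \cdot 88 + 180 = 352 \sqrt{2} + 180 = 180 + 352 \sqrt{2} \approx 677.8$)
$\sqrt{r + \left(-116 - 139\right) \left(-152\right)} = \sqrt{\left(180 + 352 \sqrt{2}\right) + \left(-116 - 139\right) \left(-152\right)} = \sqrt{\left(180 + 352 \sqrt{2}\right) - -38760} = \sqrt{\left(180 + 352 \sqrt{2}\right) + 38760} = \sqrt{38940 + 352 \sqrt{2}}$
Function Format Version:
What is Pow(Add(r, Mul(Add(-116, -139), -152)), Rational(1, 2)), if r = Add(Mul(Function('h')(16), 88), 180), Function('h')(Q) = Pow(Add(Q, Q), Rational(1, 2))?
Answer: Mul(2, Pow(Add(9735, Mul(88, Pow(2, Rational(1, 2)))), Rational(1, 2))) ≈ 198.59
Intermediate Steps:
Function('h')(Q) = Mul(Pow(2, Rational(1, 2)), Pow(Q, Rational(1, 2))) (Function('h')(Q) = Pow(Mul(2, Q), Rational(1, 2)) = Mul(Pow(2, Rational(1, 2)), Pow(Q, Rational(1, 2))))
r = Add(180, Mul(352, Pow(2, Rational(1, 2)))) (r = Add(Mul(Mul(Pow(2, Rational(1, 2)), Pow(16, Rational(1, 2))), 88), 180) = Add(Mul(Mul(Pow(2, Rational(1, 2)), 4), 88), 180) = Add(Mul(Mul(4, Pow(2, Rational(1, 2))), 88), 180) = Add(Mul(352, Pow(2, Rational(1, 2))), 180) = Add(180, Mul(352, Pow(2, Rational(1, 2)))) ≈ 677.80)
Pow(Add(r, Mul(Add(-116, -139), -152)), Rational(1, 2)) = Pow(Add(Add(180, Mul(352, Pow(2, Rational(1, 2)))), Mul(Add(-116, -139), -152)), Rational(1, 2)) = Pow(Add(Add(180, Mul(352, Pow(2, Rational(1, 2)))), Mul(-255, -152)), Rational(1, 2)) = Pow(Add(Add(180, Mul(352, Pow(2, Rational(1, 2)))), 38760), Rational(1, 2)) = Pow(Add(38940, Mul(352, Pow(2, Rational(1, 2)))), Rational(1, 2))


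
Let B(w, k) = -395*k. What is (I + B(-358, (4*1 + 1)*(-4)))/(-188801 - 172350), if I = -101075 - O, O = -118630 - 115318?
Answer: -140773/361151 ≈ -0.38979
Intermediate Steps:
O = -233948
I = 132873 (I = -101075 - 1*(-233948) = -101075 + 233948 = 132873)
(I + B(-358, (4*1 + 1)*(-4)))/(-188801 - 172350) = (132873 - 395*(4*1 + 1)*(-4))/(-188801 - 172350) = (132873 - 395*(4 + 1)*(-4))/(-361151) = (132873 - 1975*(-4))*(-1/361151) = (132873 - 395*(-20))*(-1/361151) = (132873 + 7900)*(-1/361151) = 140773*(-1/361151) = -140773/361151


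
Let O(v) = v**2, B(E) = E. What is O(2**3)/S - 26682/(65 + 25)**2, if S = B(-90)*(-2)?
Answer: -3967/1350 ≈ -2.9385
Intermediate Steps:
S = 180 (S = -90*(-2) = 180)
O(2**3)/S - 26682/(65 + 25)**2 = (2**3)**2/180 - 26682/(65 + 25)**2 = 8**2*(1/180) - 26682/(90**2) = 64*(1/180) - 26682/8100 = 16/45 - 26682*1/8100 = 16/45 - 4447/1350 = -3967/1350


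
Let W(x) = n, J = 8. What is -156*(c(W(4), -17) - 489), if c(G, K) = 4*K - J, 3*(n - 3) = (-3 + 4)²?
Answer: 88140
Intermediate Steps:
n = 10/3 (n = 3 + (-3 + 4)²/3 = 3 + (⅓)*1² = 3 + (⅓)*1 = 3 + ⅓ = 10/3 ≈ 3.3333)
W(x) = 10/3
c(G, K) = -8 + 4*K (c(G, K) = 4*K - 1*8 = 4*K - 8 = -8 + 4*K)
-156*(c(W(4), -17) - 489) = -156*((-8 + 4*(-17)) - 489) = -156*((-8 - 68) - 489) = -156*(-76 - 489) = -156*(-565) = 88140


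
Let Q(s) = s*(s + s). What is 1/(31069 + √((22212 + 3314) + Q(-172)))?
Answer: 31069/965198067 - √84694/965198067 ≈ 3.1888e-5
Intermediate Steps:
Q(s) = 2*s² (Q(s) = s*(2*s) = 2*s²)
1/(31069 + √((22212 + 3314) + Q(-172))) = 1/(31069 + √((22212 + 3314) + 2*(-172)²)) = 1/(31069 + √(25526 + 2*29584)) = 1/(31069 + √(25526 + 59168)) = 1/(31069 + √84694)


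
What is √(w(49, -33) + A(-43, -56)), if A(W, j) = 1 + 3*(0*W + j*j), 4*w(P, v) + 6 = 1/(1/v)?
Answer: √37597/2 ≈ 96.950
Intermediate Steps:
w(P, v) = -3/2 + v/4 (w(P, v) = -3/2 + 1/(4*(1/v)) = -3/2 + v/4)
A(W, j) = 1 + 3*j² (A(W, j) = 1 + 3*(0 + j²) = 1 + 3*j²)
√(w(49, -33) + A(-43, -56)) = √((-3/2 + (¼)*(-33)) + (1 + 3*(-56)²)) = √((-3/2 - 33/4) + (1 + 3*3136)) = √(-39/4 + (1 + 9408)) = √(-39/4 + 9409) = √(37597/4) = √37597/2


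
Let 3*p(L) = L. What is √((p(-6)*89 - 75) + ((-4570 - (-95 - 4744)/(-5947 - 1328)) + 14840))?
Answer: 2*√589023091/485 ≈ 100.08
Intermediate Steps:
p(L) = L/3
√((p(-6)*89 - 75) + ((-4570 - (-95 - 4744)/(-5947 - 1328)) + 14840)) = √((((⅓)*(-6))*89 - 75) + ((-4570 - (-95 - 4744)/(-5947 - 1328)) + 14840)) = √((-2*89 - 75) + ((-4570 - (-4839)/(-7275)) + 14840)) = √((-178 - 75) + ((-4570 - (-4839)*(-1)/7275) + 14840)) = √(-253 + ((-4570 - 1*1613/2425) + 14840)) = √(-253 + ((-4570 - 1613/2425) + 14840)) = √(-253 + (-11083863/2425 + 14840)) = √(-253 + 24903137/2425) = √(24289612/2425) = 2*√589023091/485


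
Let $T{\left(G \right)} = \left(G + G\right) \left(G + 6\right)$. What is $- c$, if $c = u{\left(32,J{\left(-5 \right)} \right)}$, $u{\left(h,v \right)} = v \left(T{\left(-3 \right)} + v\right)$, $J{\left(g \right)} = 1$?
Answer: $17$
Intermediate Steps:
$T{\left(G \right)} = 2 G \left(6 + G\right)$
$u{\left(h,v \right)} = v \left(-18 + v\right)$ ($u{\left(h,v \right)} = v \left(2 \left(-3\right) \left(6 - 3\right) + v\right) = v \left(2 \left(-3\right) 3 + v\right) = v \left(-18 + v\right)$)
$c = -17$ ($c = 1 \left(-18 + 1\right) = 1 \left(-17\right) = -17$)
$- c = \left(-1\right) \left(-17\right) = 17$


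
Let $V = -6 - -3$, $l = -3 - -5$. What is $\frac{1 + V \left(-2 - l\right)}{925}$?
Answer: $\frac{13}{925} \approx 0.014054$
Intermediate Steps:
$l = 2$ ($l = -3 + 5 = 2$)
$V = -3$ ($V = -6 + 3 = -3$)
$\frac{1 + V \left(-2 - l\right)}{925} = \frac{1 - 3 \left(-2 - 2\right)}{925} = \left(1 - 3 \left(-2 - 2\right)\right) \frac{1}{925} = \left(1 - -12\right) \frac{1}{925} = \left(1 + 12\right) \frac{1}{925} = 13 \cdot \frac{1}{925} = \frac{13}{925}$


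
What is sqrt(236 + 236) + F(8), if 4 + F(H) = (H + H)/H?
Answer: -2 + 2*sqrt(118) ≈ 19.726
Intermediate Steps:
F(H) = -2 (F(H) = -4 + (H + H)/H = -4 + (2*H)/H = -4 + 2 = -2)
sqrt(236 + 236) + F(8) = sqrt(236 + 236) - 2 = sqrt(472) - 2 = 2*sqrt(118) - 2 = -2 + 2*sqrt(118)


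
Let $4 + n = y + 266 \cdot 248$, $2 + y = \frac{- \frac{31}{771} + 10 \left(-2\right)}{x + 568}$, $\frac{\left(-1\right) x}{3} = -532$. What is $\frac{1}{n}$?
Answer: $\frac{1668444}{110053887677} \approx 1.516 \cdot 10^{-5}$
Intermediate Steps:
$x = 1596$ ($x = \left(-3\right) \left(-532\right) = 1596$)
$y = - \frac{3352339}{1668444}$ ($y = -2 + \frac{- \frac{31}{771} + 10 \left(-2\right)}{1596 + 568} = -2 + \frac{\left(-31\right) \frac{1}{771} - 20}{2164} = -2 + \left(- \frac{31}{771} - 20\right) \frac{1}{2164} = -2 - \frac{15451}{1668444} = - \frac{3352339}{1668444} \approx -2.0093$)
$n = \frac{110053887677}{1668444}$ ($n = -4 + \left(- \frac{3352339}{1668444} + 266 \cdot 248\right) = -4 + \left(- \frac{3352339}{1668444} + 65968\right) = -4 + \frac{110060561453}{1668444} = \frac{110053887677}{1668444} \approx 65962.0$)
$\frac{1}{n} = \frac{1}{\frac{110053887677}{1668444}} = \frac{1668444}{110053887677}$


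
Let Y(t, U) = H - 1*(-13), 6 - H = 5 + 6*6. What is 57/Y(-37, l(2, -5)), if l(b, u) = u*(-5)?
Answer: -57/22 ≈ -2.5909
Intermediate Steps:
H = -35 (H = 6 - (5 + 6*6) = 6 - (5 + 36) = 6 - 1*41 = 6 - 41 = -35)
l(b, u) = -5*u
Y(t, U) = -22 (Y(t, U) = -35 - 1*(-13) = -35 + 13 = -22)
57/Y(-37, l(2, -5)) = 57/(-22) = 57*(-1/22) = -57/22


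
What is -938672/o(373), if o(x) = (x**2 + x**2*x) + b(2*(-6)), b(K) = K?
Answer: -67048/3716731 ≈ -0.018039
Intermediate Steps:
o(x) = -12 + x**2 + x**3 (o(x) = (x**2 + x**2*x) + 2*(-6) = (x**2 + x**3) - 12 = -12 + x**2 + x**3)
-938672/o(373) = -938672/(-12 + 373**2 + 373**3) = -938672/(-12 + 139129 + 51895117) = -938672/52034234 = -938672*1/52034234 = -67048/3716731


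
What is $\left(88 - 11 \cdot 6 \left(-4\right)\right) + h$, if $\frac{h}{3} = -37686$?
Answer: $-112706$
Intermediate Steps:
$h = -113058$ ($h = 3 \left(-37686\right) = -113058$)
$\left(88 - 11 \cdot 6 \left(-4\right)\right) + h = \left(88 - 11 \cdot 6 \left(-4\right)\right) - 113058 = \left(88 - -264\right) - 113058 = \left(88 + 264\right) - 113058 = 352 - 113058 = -112706$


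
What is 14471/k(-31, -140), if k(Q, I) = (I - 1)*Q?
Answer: 14471/4371 ≈ 3.3107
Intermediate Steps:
k(Q, I) = Q*(-1 + I) (k(Q, I) = (-1 + I)*Q = Q*(-1 + I))
14471/k(-31, -140) = 14471/((-31*(-1 - 140))) = 14471/((-31*(-141))) = 14471/4371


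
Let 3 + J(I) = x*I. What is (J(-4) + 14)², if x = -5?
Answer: 961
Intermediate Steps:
J(I) = -3 - 5*I
(J(-4) + 14)² = ((-3 - 5*(-4)) + 14)² = ((-3 + 20) + 14)² = (17 + 14)² = 31² = 961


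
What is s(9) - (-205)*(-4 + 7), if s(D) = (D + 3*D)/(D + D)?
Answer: 617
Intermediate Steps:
s(D) = 2 (s(D) = (4*D)/((2*D)) = (4*D)*(1/(2*D)) = 2)
s(9) - (-205)*(-4 + 7) = 2 - (-205)*(-4 + 7) = 2 - (-205)*3 = 2 - 41*(-15) = 2 + 615 = 617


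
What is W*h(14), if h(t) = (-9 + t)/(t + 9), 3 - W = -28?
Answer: 155/23 ≈ 6.7391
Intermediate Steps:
W = 31 (W = 3 - 1*(-28) = 3 + 28 = 31)
h(t) = (-9 + t)/(9 + t)
W*h(14) = 31*((-9 + 14)/(9 + 14)) = 31*(5/23) = 155/23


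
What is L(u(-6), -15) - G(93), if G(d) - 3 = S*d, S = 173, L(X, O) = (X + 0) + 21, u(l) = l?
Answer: -16077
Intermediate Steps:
L(X, O) = 21 + X (L(X, O) = X + 21 = 21 + X)
G(d) = 3 + 173*d
L(u(-6), -15) - G(93) = (21 - 6) - (3 + 173*93) = 15 - (3 + 16089) = 15 - 1*16092 = 15 - 16092 = -16077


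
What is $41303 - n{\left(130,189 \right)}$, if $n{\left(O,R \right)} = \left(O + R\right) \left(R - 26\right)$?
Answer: $-10694$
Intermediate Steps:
$n{\left(O,R \right)} = \left(-26 + R\right) \left(O + R\right)$ ($n{\left(O,R \right)} = \left(O + R\right) \left(-26 + R\right) = \left(-26 + R\right) \left(O + R\right)$)
$41303 - n{\left(130,189 \right)} = 41303 - \left(189^{2} - 3380 - 4914 + 130 \cdot 189\right) = 41303 - \left(35721 - 3380 - 4914 + 24570\right) = 41303 - 51997 = -10694$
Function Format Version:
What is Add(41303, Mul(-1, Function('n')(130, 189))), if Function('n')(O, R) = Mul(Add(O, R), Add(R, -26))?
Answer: -10694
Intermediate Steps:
Function('n')(O, R) = Mul(Add(-26, R), Add(O, R)) (Function('n')(O, R) = Mul(Add(O, R), Add(-26, R)) = Mul(Add(-26, R), Add(O, R)))
Add(41303, Mul(-1, Function('n')(130, 189))) = Add(41303, Mul(-1, Add(Pow(189, 2), Mul(-26, 130), Mul(-26, 189), Mul(130, 189)))) = Add(41303, Mul(-1, Add(35721, -3380, -4914, 24570))) = Add(41303, Mul(-1, 51997)) = Add(41303, -51997) = -10694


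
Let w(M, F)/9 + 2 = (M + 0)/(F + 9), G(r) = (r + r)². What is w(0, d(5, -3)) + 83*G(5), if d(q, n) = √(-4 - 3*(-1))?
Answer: 8282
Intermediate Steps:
G(r) = 4*r² (G(r) = (2*r)² = 4*r²)
d(q, n) = I (d(q, n) = √(-4 + 3) = √(-1) = I)
w(M, F) = -18 + 9*M/(9 + F) (w(M, F) = -18 + 9*((M + 0)/(F + 9)) = -18 + 9*(M/(9 + F)) = -18 + 9*M/(9 + F))
w(0, d(5, -3)) + 83*G(5) = 9*(-18 + 0 - 2*I)/(9 + I) + 83*(4*5²) = 9*((9 - I)/82)*(-18 - 2*I) + 83*(4*25) = 9*(-18 - 2*I)*(9 - I)/82 + 83*100 = 9*(-18 - 2*I)*(9 - I)/82 + 8300 = 8300 + 9*(-18 - 2*I)*(9 - I)/82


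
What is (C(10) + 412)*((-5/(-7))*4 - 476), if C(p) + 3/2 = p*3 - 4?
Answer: -1445688/7 ≈ -2.0653e+5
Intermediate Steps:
C(p) = -11/2 + 3*p (C(p) = -3/2 + (p*3 - 4) = -3/2 + (3*p - 4) = -3/2 + (-4 + 3*p) = -11/2 + 3*p)
(C(10) + 412)*((-5/(-7))*4 - 476) = ((-11/2 + 3*10) + 412)*((-5/(-7))*4 - 476) = ((-11/2 + 30) + 412)*(-⅐*(-5)*4 - 476) = (49/2 + 412)*((5/7)*4 - 476) = 873*(20/7 - 476)/2 = (873/2)*(-3312/7) = -1445688/7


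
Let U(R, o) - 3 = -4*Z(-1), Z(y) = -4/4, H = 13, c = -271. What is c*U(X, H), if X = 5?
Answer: -1897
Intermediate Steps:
Z(y) = -1 (Z(y) = -4*¼ = -1)
U(R, o) = 7 (U(R, o) = 3 - 4*(-1) = 3 + 4 = 7)
c*U(X, H) = -271*7 = -1897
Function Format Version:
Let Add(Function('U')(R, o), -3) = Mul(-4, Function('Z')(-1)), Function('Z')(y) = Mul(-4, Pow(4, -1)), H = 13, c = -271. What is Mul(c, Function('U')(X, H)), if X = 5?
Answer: -1897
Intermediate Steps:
Function('Z')(y) = -1 (Function('Z')(y) = Mul(-4, Rational(1, 4)) = -1)
Function('U')(R, o) = 7 (Function('U')(R, o) = Add(3, Mul(-4, -1)) = Add(3, 4) = 7)
Mul(c, Function('U')(X, H)) = Mul(-271, 7) = -1897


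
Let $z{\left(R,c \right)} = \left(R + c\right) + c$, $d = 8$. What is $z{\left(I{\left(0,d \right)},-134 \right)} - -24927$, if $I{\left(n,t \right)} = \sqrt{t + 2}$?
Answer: $24659 + \sqrt{10} \approx 24662.0$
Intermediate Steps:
$I{\left(n,t \right)} = \sqrt{2 + t}$
$z{\left(R,c \right)} = R + 2 c$
$z{\left(I{\left(0,d \right)},-134 \right)} - -24927 = \left(\sqrt{2 + 8} + 2 \left(-134\right)\right) - -24927 = \left(\sqrt{10} - 268\right) + 24927 = \left(-268 + \sqrt{10}\right) + 24927 = 24659 + \sqrt{10}$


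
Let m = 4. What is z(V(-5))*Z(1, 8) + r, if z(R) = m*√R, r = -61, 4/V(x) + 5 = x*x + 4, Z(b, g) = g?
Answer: -61 + 16*√6/3 ≈ -47.936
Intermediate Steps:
V(x) = 4/(-1 + x²) (V(x) = 4/(-5 + (x*x + 4)) = 4/(-5 + (x² + 4)) = 4/(-5 + (4 + x²)) = 4/(-1 + x²))
z(R) = 4*√R
z(V(-5))*Z(1, 8) + r = (4*√(4/(-1 + (-5)²)))*8 - 61 = (4*√(4/(-1 + 25)))*8 - 61 = (4*√(4/24))*8 - 61 = (4*√(4*(1/24)))*8 - 61 = (4*√(⅙))*8 - 61 = (4*(√6/6))*8 - 61 = (2*√6/3)*8 - 61 = 16*√6/3 - 61 = -61 + 16*√6/3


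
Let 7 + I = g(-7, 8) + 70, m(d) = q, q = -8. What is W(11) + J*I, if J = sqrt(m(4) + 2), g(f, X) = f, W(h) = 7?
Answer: 7 + 56*I*sqrt(6) ≈ 7.0 + 137.17*I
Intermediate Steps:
m(d) = -8
J = I*sqrt(6) (J = sqrt(-8 + 2) = sqrt(-6) = I*sqrt(6) ≈ 2.4495*I)
I = 56 (I = -7 + (-7 + 70) = -7 + 63 = 56)
W(11) + J*I = 7 + (I*sqrt(6))*56 = 7 + 56*I*sqrt(6)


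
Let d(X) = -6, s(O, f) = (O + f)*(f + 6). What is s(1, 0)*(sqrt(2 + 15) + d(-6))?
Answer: -36 + 6*sqrt(17) ≈ -11.261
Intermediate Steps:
s(O, f) = (6 + f)*(O + f) (s(O, f) = (O + f)*(6 + f) = (6 + f)*(O + f))
s(1, 0)*(sqrt(2 + 15) + d(-6)) = (0**2 + 6*1 + 6*0 + 1*0)*(sqrt(2 + 15) - 6) = (0 + 6 + 0 + 0)*(sqrt(17) - 6) = 6*(-6 + sqrt(17)) = -36 + 6*sqrt(17)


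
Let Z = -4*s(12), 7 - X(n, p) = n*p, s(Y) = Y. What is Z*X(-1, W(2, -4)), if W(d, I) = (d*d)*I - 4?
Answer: 624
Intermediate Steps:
W(d, I) = -4 + I*d² (W(d, I) = d²*I - 4 = I*d² - 4 = -4 + I*d²)
X(n, p) = 7 - n*p
Z = -48 (Z = -4*12 = -48)
Z*X(-1, W(2, -4)) = -48*(7 - 1*(-1)*(-4 - 4*2²)) = -48*(7 - 1*(-1)*(-4 - 4*4)) = -48*(7 - 1*(-1)*(-4 - 16)) = -48*(7 - 1*(-1)*(-20)) = -48*(7 - 20) = -48*(-13) = 624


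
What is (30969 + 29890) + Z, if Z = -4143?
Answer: 56716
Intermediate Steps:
(30969 + 29890) + Z = (30969 + 29890) - 4143 = 60859 - 4143 = 56716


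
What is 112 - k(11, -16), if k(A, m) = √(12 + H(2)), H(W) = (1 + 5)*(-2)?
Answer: 112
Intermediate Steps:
H(W) = -12 (H(W) = 6*(-2) = -12)
k(A, m) = 0 (k(A, m) = √(12 - 12) = √0 = 0)
112 - k(11, -16) = 112 - 1*0 = 112 + 0 = 112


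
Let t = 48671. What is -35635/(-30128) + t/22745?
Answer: 2276877963/685261360 ≈ 3.3226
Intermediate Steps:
-35635/(-30128) + t/22745 = -35635/(-30128) + 48671/22745 = -35635*(-1/30128) + 48671*(1/22745) = 35635/30128 + 48671/22745 = 2276877963/685261360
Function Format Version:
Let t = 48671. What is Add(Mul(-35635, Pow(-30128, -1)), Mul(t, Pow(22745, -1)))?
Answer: Rational(2276877963, 685261360) ≈ 3.3226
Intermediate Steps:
Add(Mul(-35635, Pow(-30128, -1)), Mul(t, Pow(22745, -1))) = Add(Mul(-35635, Pow(-30128, -1)), Mul(48671, Pow(22745, -1))) = Add(Mul(-35635, Rational(-1, 30128)), Mul(48671, Rational(1, 22745))) = Add(Rational(35635, 30128), Rational(48671, 22745)) = Rational(2276877963, 685261360)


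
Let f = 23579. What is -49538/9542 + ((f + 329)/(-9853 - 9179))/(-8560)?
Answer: -77598092681/14947352160 ≈ -5.1914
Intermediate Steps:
-49538/9542 + ((f + 329)/(-9853 - 9179))/(-8560) = -49538/9542 + ((23579 + 329)/(-9853 - 9179))/(-8560) = -49538*1/9542 + (23908/(-19032))*(-1/8560) = -24769/4771 + (23908*(-1/19032))*(-1/8560) = -24769/4771 - 5977/4758*(-1/8560) = -24769/4771 + 5977/40728480 = -77598092681/14947352160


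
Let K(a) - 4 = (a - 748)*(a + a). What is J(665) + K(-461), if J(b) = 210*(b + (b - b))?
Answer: 1254352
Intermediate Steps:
J(b) = 210*b (J(b) = 210*(b + 0) = 210*b)
K(a) = 4 + 2*a*(-748 + a) (K(a) = 4 + (a - 748)*(a + a) = 4 + (-748 + a)*(2*a) = 4 + 2*a*(-748 + a))
J(665) + K(-461) = 210*665 + (4 - 1496*(-461) + 2*(-461)²) = 139650 + (4 + 689656 + 2*212521) = 139650 + (4 + 689656 + 425042) = 139650 + 1114702 = 1254352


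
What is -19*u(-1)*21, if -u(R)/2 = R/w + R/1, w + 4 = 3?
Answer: 0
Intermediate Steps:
w = -1 (w = -4 + 3 = -1)
u(R) = 0 (u(R) = -2*(R/(-1) + R/1) = -2*(R*(-1) + R*1) = -2*(-R + R) = -2*0 = 0)
-19*u(-1)*21 = -19*0*21 = 0*21 = 0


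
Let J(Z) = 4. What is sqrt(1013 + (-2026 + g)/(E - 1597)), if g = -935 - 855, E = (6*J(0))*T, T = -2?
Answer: sqrt(2747480645)/1645 ≈ 31.864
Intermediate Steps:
E = -48 (E = (6*4)*(-2) = 24*(-2) = -48)
g = -1790
sqrt(1013 + (-2026 + g)/(E - 1597)) = sqrt(1013 + (-2026 - 1790)/(-48 - 1597)) = sqrt(1013 - 3816/(-1645)) = sqrt(1013 - 3816*(-1/1645)) = sqrt(1013 + 3816/1645) = sqrt(1670201/1645) = sqrt(2747480645)/1645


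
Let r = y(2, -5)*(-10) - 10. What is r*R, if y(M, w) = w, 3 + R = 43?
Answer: 1600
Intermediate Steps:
R = 40 (R = -3 + 43 = 40)
r = 40 (r = -5*(-10) - 10 = 50 - 10 = 40)
r*R = 40*40 = 1600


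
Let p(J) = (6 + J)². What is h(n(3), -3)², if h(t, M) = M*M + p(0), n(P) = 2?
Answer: 2025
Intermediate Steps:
h(t, M) = 36 + M² (h(t, M) = M*M + (6 + 0)² = M² + 6² = M² + 36 = 36 + M²)
h(n(3), -3)² = (36 + (-3)²)² = (36 + 9)² = 45² = 2025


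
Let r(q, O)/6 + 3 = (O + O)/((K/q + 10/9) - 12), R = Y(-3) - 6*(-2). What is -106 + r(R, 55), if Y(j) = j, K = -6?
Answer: -4709/26 ≈ -181.12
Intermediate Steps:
R = 9 (R = -3 - 6*(-2) = -3 - 1*(-12) = -3 + 12 = 9)
r(q, O) = -18 + 12*O/(-98/9 - 6/q) (r(q, O) = -18 + 6*((O + O)/((-6/q + 10/9) - 12)) = -18 + 6*((2*O)/((-6/q + 10*(⅑)) - 12)) = -18 + 6*((2*O)/((-6/q + 10/9) - 12)) = -18 + 6*((2*O)/((10/9 - 6/q) - 12)) = -18 + 6*((2*O)/(-98/9 - 6/q)) = -18 + 6*(2*O/(-98/9 - 6/q)) = -18 + 12*O/(-98/9 - 6/q))
-106 + r(R, 55) = -106 + 18*(-27 - 49*9 - 3*55*9)/(27 + 49*9) = -106 + 18*(-27 - 441 - 1485)/(27 + 441) = -106 + 18*(-1953)/468 = -106 + 18*(1/468)*(-1953) = -106 - 1953/26 = -4709/26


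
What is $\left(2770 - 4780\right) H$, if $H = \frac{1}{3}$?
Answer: $-670$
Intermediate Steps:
$H = \frac{1}{3} \approx 0.33333$
$\left(2770 - 4780\right) H = \left(2770 - 4780\right) \frac{1}{3} = \left(-2010\right) \frac{1}{3} = -670$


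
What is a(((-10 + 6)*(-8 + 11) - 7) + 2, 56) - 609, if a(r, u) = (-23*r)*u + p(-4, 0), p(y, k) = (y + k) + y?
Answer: 21279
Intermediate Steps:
p(y, k) = k + 2*y (p(y, k) = (k + y) + y = k + 2*y)
a(r, u) = -8 - 23*r*u (a(r, u) = (-23*r)*u + (0 + 2*(-4)) = -23*r*u + (0 - 8) = -23*r*u - 8 = -8 - 23*r*u)
a(((-10 + 6)*(-8 + 11) - 7) + 2, 56) - 609 = (-8 - 23*(((-10 + 6)*(-8 + 11) - 7) + 2)*56) - 609 = (-8 - 23*((-4*3 - 7) + 2)*56) - 609 = (-8 - 23*((-12 - 7) + 2)*56) - 609 = (-8 - 23*(-19 + 2)*56) - 609 = (-8 - 23*(-17)*56) - 609 = (-8 + 21896) - 609 = 21888 - 609 = 21279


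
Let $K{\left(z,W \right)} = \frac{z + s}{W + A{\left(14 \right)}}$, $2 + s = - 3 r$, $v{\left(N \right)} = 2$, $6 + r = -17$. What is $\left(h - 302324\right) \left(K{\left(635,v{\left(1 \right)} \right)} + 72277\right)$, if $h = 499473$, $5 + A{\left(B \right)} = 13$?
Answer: $\frac{71315890664}{5} \approx 1.4263 \cdot 10^{10}$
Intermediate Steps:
$r = -23$ ($r = -6 - 17 = -23$)
$A{\left(B \right)} = 8$ ($A{\left(B \right)} = -5 + 13 = 8$)
$s = 67$ ($s = -2 - -69 = -2 + 69 = 67$)
$K{\left(z,W \right)} = \frac{67 + z}{8 + W}$ ($K{\left(z,W \right)} = \frac{z + 67}{W + 8} = \frac{67 + z}{8 + W}$)
$\left(h - 302324\right) \left(K{\left(635,v{\left(1 \right)} \right)} + 72277\right) = \left(499473 - 302324\right) \left(\frac{67 + 635}{8 + 2} + 72277\right) = 197149 \left(\frac{1}{10} \cdot 702 + 72277\right) = 197149 \left(\frac{351}{5} + 72277\right) = 197149 \cdot \frac{361736}{5} = \frac{71315890664}{5}$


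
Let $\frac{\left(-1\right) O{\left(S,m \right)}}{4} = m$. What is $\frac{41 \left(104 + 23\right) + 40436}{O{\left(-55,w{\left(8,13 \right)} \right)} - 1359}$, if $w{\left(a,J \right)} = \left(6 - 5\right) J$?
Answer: $- \frac{45643}{1411} \approx -32.348$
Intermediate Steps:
$w{\left(a,J \right)} = J$ ($w{\left(a,J \right)} = 1 J = J$)
$O{\left(S,m \right)} = - 4 m$
$\frac{41 \left(104 + 23\right) + 40436}{O{\left(-55,w{\left(8,13 \right)} \right)} - 1359} = \frac{41 \left(104 + 23\right) + 40436}{\left(-4\right) 13 - 1359} = \frac{41 \cdot 127 + 40436}{-52 - 1359} = \frac{5207 + 40436}{-1411} = 45643 \left(- \frac{1}{1411}\right) = - \frac{45643}{1411}$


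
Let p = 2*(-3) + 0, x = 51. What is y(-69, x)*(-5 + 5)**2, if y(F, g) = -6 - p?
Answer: 0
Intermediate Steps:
p = -6 (p = -6 + 0 = -6)
y(F, g) = 0 (y(F, g) = -6 - 1*(-6) = -6 + 6 = 0)
y(-69, x)*(-5 + 5)**2 = 0*(-5 + 5)**2 = 0*0**2 = 0*0 = 0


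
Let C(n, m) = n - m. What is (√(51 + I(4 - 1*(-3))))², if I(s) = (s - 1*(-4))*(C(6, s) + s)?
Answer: 117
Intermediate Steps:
I(s) = 24 + 6*s (I(s) = (s - 1*(-4))*((6 - s) + s) = (s + 4)*6 = (4 + s)*6 = 24 + 6*s)
(√(51 + I(4 - 1*(-3))))² = (√(51 + (24 + 6*(4 - 1*(-3)))))² = (√(51 + (24 + 6*(4 + 3))))² = (√(51 + (24 + 6*7)))² = (√(51 + (24 + 42)))² = (√(51 + 66))² = (√117)² = (3*√13)² = 117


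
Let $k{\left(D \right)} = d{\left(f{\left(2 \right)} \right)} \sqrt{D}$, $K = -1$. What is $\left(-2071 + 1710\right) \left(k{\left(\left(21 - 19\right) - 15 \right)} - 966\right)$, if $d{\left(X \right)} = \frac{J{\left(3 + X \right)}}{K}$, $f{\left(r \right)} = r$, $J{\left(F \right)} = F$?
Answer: $348726 + 1805 i \sqrt{13} \approx 3.4873 \cdot 10^{5} + 6508.0 i$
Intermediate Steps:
$d{\left(X \right)} = -3 - X$ ($d{\left(X \right)} = \frac{3 + X}{-1} = \left(3 + X\right) \left(-1\right) = -3 - X$)
$k{\left(D \right)} = - 5 \sqrt{D}$ ($k{\left(D \right)} = \left(-3 - 2\right) \sqrt{D} = - 5 \sqrt{D}$)
$\left(-2071 + 1710\right) \left(k{\left(\left(21 - 19\right) - 15 \right)} - 966\right) = \left(-2071 + 1710\right) \left(- 5 \sqrt{\left(21 - 19\right) - 15} - 966\right) = - 361 \left(- 5 \sqrt{2 - 15} - 966\right) = - 361 \left(- 5 \sqrt{-13} - 966\right) = - 361 \left(- 5 i \sqrt{13} - 966\right) = - 361 \left(-966 - 5 i \sqrt{13}\right) = 348726 + 1805 i \sqrt{13}$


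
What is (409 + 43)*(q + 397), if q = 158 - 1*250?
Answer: 137860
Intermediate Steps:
q = -92 (q = 158 - 250 = -92)
(409 + 43)*(q + 397) = (409 + 43)*(-92 + 397) = 452*305 = 137860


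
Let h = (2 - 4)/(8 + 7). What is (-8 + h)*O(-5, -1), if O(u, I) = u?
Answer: 122/3 ≈ 40.667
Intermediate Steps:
h = -2/15 ≈ -0.13333
(-8 + h)*O(-5, -1) = (-8 - 2/15)*(-5) = -122/15*(-5) = 122/3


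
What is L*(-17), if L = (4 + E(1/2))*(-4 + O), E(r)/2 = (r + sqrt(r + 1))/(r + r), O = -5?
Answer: 765 + 153*sqrt(6) ≈ 1139.8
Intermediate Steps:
E(r) = (r + sqrt(1 + r))/r (E(r) = 2*((r + sqrt(r + 1))/(r + r)) = 2*((r + sqrt(1 + r))/((2*r))) = 2*((r + sqrt(1 + r))*(1/(2*r))) = 2*((r + sqrt(1 + r))/(2*r)) = (r + sqrt(1 + r))/r)
L = -45 - 9*sqrt(6) (L = (4 + (1/2 + sqrt(1 + 1/2))/(1/2))*(-4 - 5) = (4 + (1/2 + sqrt(1 + 1/2))/(1/2))*(-9) = (4 + 2*(1/2 + sqrt(3/2)))*(-9) = (4 + 2*(1/2 + sqrt(6)/2))*(-9) = (4 + (1 + sqrt(6)))*(-9) = (5 + sqrt(6))*(-9) = -45 - 9*sqrt(6) ≈ -67.045)
L*(-17) = (-45 - 9*sqrt(6))*(-17) = 765 + 153*sqrt(6)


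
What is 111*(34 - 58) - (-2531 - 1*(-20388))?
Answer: -20521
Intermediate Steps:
111*(34 - 58) - (-2531 - 1*(-20388)) = 111*(-24) - (-2531 + 20388) = -2664 - 1*17857 = -2664 - 17857 = -20521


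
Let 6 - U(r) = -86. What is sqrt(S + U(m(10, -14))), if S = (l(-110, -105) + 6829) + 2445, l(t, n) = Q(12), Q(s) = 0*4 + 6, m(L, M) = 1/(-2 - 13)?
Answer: 2*sqrt(2343) ≈ 96.809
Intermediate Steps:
m(L, M) = -1/15 (m(L, M) = 1/(-15) = -1/15)
U(r) = 92 (U(r) = 6 - 1*(-86) = 6 + 86 = 92)
Q(s) = 6 (Q(s) = 0 + 6 = 6)
l(t, n) = 6
S = 9280 (S = (6 + 6829) + 2445 = 6835 + 2445 = 9280)
sqrt(S + U(m(10, -14))) = sqrt(9280 + 92) = sqrt(9372) = 2*sqrt(2343)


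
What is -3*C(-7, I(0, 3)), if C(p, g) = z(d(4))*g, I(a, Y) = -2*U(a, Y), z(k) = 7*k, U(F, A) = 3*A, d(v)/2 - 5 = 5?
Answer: 7560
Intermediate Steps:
d(v) = 20 (d(v) = 10 + 2*5 = 10 + 10 = 20)
I(a, Y) = -6*Y
C(p, g) = 140*g (C(p, g) = (7*20)*g = 140*g)
-3*C(-7, I(0, 3)) = -420*(-6*3) = -420*(-18) = -3*(-2520) = 7560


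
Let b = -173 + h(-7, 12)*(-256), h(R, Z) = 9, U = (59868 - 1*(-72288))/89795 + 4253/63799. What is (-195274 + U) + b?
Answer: -1132873286301176/5728831205 ≈ -1.9775e+5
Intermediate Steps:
U = 8813318779/5728831205 (U = (59868 + 72288)*(1/89795) + 4253*(1/63799) = 132156*(1/89795) + 4253/63799 = 132156/89795 + 4253/63799 = 8813318779/5728831205 ≈ 1.5384)
b = -2477 (b = -173 + 9*(-256) = -173 - 2304 = -2477)
(-195274 + U) + b = (-195274 + 8813318779/5728831205) - 2477 = -1118682971406391/5728831205 - 2477 = -1132873286301176/5728831205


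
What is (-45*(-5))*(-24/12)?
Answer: -450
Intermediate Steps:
(-45*(-5))*(-24/12) = 225*(-24*1/12) = 225*(-2) = -450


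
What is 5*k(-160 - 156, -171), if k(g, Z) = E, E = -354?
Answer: -1770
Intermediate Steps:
k(g, Z) = -354
5*k(-160 - 156, -171) = 5*(-354) = -1770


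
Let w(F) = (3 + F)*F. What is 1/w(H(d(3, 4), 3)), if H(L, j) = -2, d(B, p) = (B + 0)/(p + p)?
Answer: -½ ≈ -0.50000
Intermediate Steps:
d(B, p) = B/(2*p) (d(B, p) = B/((2*p)) = B*(1/(2*p)) = B/(2*p))
w(F) = F*(3 + F)
1/w(H(d(3, 4), 3)) = 1/(-2*(3 - 2)) = 1/(-2*1) = 1/(-2) = -½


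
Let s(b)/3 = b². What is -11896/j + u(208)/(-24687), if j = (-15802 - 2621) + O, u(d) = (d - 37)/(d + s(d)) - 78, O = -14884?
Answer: 12838559681501/35630829390000 ≈ 0.36032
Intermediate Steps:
s(b) = 3*b²
u(d) = -78 + (-37 + d)/(d + 3*d²) (u(d) = (d - 37)/(d + 3*d²) - 78 = (-37 + d)/(d + 3*d²) - 78 = -78 + (-37 + d)/(d + 3*d²))
j = -33307 (j = (-15802 - 2621) - 14884 = -18423 - 14884 = -33307)
-11896/j + u(208)/(-24687) = -11896/(-33307) + ((-37 - 234*208² - 77*208)/(208*(1 + 3*208)))/(-24687) = -11896*(-1/33307) + ((-37 - 234*43264 - 16016)/(208*(1 + 624)))*(-1/24687) = 11896/33307 + ((1/208)*(-37 - 10123776 - 16016)/625)*(-1/24687) = 11896/33307 + ((1/208)*(1/625)*(-10139829))*(-1/24687) = 11896/33307 - 10139829/130000*(-1/24687) = 11896/33307 + 3379943/1069770000 = 12838559681501/35630829390000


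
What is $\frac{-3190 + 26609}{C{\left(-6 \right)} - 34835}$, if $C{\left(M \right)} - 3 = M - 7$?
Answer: $- \frac{23419}{34845} \approx -0.67209$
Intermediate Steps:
$C{\left(M \right)} = -4 + M$ ($C{\left(M \right)} = 3 + \left(M - 7\right) = 3 + \left(-7 + M\right) = -4 + M$)
$\frac{-3190 + 26609}{C{\left(-6 \right)} - 34835} = \frac{-3190 + 26609}{\left(-4 - 6\right) - 34835} = \frac{23419}{-10 - 34835} = \frac{23419}{-34845} = 23419 \left(- \frac{1}{34845}\right) = - \frac{23419}{34845}$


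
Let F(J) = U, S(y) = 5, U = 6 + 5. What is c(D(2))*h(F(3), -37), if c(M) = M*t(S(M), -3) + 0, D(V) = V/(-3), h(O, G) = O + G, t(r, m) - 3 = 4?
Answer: 364/3 ≈ 121.33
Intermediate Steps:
U = 11
F(J) = 11
t(r, m) = 7 (t(r, m) = 3 + 4 = 7)
h(O, G) = G + O
D(V) = -V/3 (D(V) = V*(-1/3) = -V/3)
c(M) = 7*M (c(M) = M*7 + 0 = 7*M + 0 = 7*M)
c(D(2))*h(F(3), -37) = (7*(-1/3*2))*(-37 + 11) = (7*(-2/3))*(-26) = -14/3*(-26) = 364/3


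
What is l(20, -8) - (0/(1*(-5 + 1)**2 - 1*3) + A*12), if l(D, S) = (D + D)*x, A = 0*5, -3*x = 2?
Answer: -80/3 ≈ -26.667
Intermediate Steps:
x = -2/3 (x = -1/3*2 = -2/3 ≈ -0.66667)
A = 0
l(D, S) = -4*D/3 (l(D, S) = (D + D)*(-2/3) = (2*D)*(-2/3) = -4*D/3)
l(20, -8) - (0/(1*(-5 + 1)**2 - 1*3) + A*12) = -4/3*20 - (0/(1*(-5 + 1)**2 - 1*3) + 0*12) = -80/3 - (0/(1*(-4)**2 - 3) + 0) = -80/3 - (0/(1*16 - 3) + 0) = -80/3 - (0/(16 - 3) + 0) = -80/3 - (0/13 + 0) = -80/3 - (0*(1/13) + 0) = -80/3 - (0 + 0) = -80/3 - 1*0 = -80/3 + 0 = -80/3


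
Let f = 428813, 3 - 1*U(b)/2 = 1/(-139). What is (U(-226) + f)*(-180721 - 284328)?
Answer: -27719637681307/139 ≈ -1.9942e+11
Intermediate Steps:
U(b) = 836/139 (U(b) = 6 - 2/(-139) = 6 - 2*(-1/139) = 6 + 2/139 = 836/139)
(U(-226) + f)*(-180721 - 284328) = (836/139 + 428813)*(-180721 - 284328) = (59605843/139)*(-465049) = -27719637681307/139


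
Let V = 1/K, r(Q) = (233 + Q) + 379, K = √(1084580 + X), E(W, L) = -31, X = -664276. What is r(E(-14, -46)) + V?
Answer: 581 + √26269/105076 ≈ 581.00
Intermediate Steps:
K = 4*√26269 (K = √(1084580 - 664276) = √420304 = 4*√26269 ≈ 648.31)
r(Q) = 612 + Q
V = √26269/105076 (V = 1/(4*√26269) = √26269/105076 ≈ 0.0015425)
r(E(-14, -46)) + V = (612 - 31) + √26269/105076 = 581 + √26269/105076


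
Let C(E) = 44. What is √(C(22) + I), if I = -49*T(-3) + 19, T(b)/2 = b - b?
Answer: 3*√7 ≈ 7.9373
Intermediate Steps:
T(b) = 0 (T(b) = 2*(b - b) = 2*0 = 0)
I = 19 (I = -49*0 + 19 = 0 + 19 = 19)
√(C(22) + I) = √(44 + 19) = √63 = 3*√7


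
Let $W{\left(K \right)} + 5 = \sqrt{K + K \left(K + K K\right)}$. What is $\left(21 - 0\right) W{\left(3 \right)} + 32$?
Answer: $-73 + 21 \sqrt{39} \approx 58.145$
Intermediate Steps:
$W{\left(K \right)} = -5 + \sqrt{K + K \left(K + K^{2}\right)}$ ($W{\left(K \right)} = -5 + \sqrt{K + K \left(K + K K\right)} = -5 + \sqrt{K + K \left(K + K^{2}\right)}$)
$\left(21 - 0\right) W{\left(3 \right)} + 32 = \left(21 - 0\right) \left(-5 + \sqrt{3 \left(1 + 3 + 3^{2}\right)}\right) + 32 = \left(21 + 0\right) \left(-5 + \sqrt{3 \left(1 + 3 + 9\right)}\right) + 32 = 21 \left(-5 + \sqrt{3 \cdot 13}\right) + 32 = 21 \left(-5 + \sqrt{39}\right) + 32 = \left(-105 + 21 \sqrt{39}\right) + 32 = -73 + 21 \sqrt{39}$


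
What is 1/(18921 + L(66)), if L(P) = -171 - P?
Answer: 1/18684 ≈ 5.3522e-5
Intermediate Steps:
1/(18921 + L(66)) = 1/(18921 + (-171 - 1*66)) = 1/(18921 + (-171 - 66)) = 1/(18921 - 237) = 1/18684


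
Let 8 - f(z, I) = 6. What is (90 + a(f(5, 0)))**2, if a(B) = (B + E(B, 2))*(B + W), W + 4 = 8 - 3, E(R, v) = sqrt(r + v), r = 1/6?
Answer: (192 + sqrt(78))**2/4 ≈ 10083.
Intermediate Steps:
r = 1/6 (r = 1*(1/6) = 1/6 ≈ 0.16667)
E(R, v) = sqrt(1/6 + v)
f(z, I) = 2 (f(z, I) = 8 - 1*6 = 8 - 6 = 2)
W = 1 (W = -4 + (8 - 3) = -4 + 5 = 1)
a(B) = (1 + B)*(B + sqrt(78)/6) (a(B) = (B + sqrt(6 + 36*2)/6)*(B + 1) = (B + sqrt(6 + 72)/6)*(1 + B) = (B + sqrt(78)/6)*(1 + B) = (1 + B)*(B + sqrt(78)/6))
(90 + a(f(5, 0)))**2 = (90 + (2 + 2**2 + sqrt(78)/6 + (1/6)*2*sqrt(78)))**2 = (90 + (2 + 4 + sqrt(78)/6 + sqrt(78)/3))**2 = (90 + (6 + sqrt(78)/2))**2 = (96 + sqrt(78)/2)**2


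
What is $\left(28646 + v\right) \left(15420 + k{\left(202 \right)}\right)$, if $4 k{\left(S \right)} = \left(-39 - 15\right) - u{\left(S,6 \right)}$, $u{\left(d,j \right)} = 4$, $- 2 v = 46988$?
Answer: $79369136$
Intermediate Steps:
$v = -23494$ ($v = \left(- \frac{1}{2}\right) 46988 = -23494$)
$k{\left(S \right)} = - \frac{29}{2}$ ($k{\left(S \right)} = \frac{\left(-39 - 15\right) - 4}{4} = \frac{-54 - 4}{4} = \frac{1}{4} \left(-58\right) = - \frac{29}{2}$)
$\left(28646 + v\right) \left(15420 + k{\left(202 \right)}\right) = \left(28646 - 23494\right) \left(15420 - \frac{29}{2}\right) = 5152 \cdot \frac{30811}{2} = 79369136$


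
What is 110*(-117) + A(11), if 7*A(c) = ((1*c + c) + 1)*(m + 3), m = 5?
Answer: -89906/7 ≈ -12844.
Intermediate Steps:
A(c) = 8/7 + 16*c/7 (A(c) = (((1*c + c) + 1)*(5 + 3))/7 = (((c + c) + 1)*8)/7 = ((2*c + 1)*8)/7 = ((1 + 2*c)*8)/7 = (8 + 16*c)/7 = 8/7 + 16*c/7)
110*(-117) + A(11) = 110*(-117) + (8/7 + (16/7)*11) = -12870 + (8/7 + 176/7) = -12870 + 184/7 = -89906/7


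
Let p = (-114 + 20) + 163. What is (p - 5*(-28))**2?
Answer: 43681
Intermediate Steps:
p = 69 (p = -94 + 163 = 69)
(p - 5*(-28))**2 = (69 - 5*(-28))**2 = (69 + 140)**2 = 209**2 = 43681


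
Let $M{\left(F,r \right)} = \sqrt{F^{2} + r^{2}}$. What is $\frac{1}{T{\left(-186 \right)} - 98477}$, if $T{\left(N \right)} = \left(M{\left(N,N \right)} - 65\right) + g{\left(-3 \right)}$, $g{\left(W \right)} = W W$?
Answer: $- \frac{98533}{9708682897} - \frac{186 \sqrt{2}}{9708682897} \approx -1.0176 \cdot 10^{-5}$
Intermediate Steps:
$g{\left(W \right)} = W^{2}$
$T{\left(N \right)} = -56 + \sqrt{2} \sqrt{N^{2}}$ ($T{\left(N \right)} = \left(\sqrt{N^{2} + N^{2}} - 65\right) + \left(-3\right)^{2} = \left(\sqrt{2 N^{2}} - 65\right) + 9 = \left(\sqrt{2} \sqrt{N^{2}} - 65\right) + 9 = \left(-65 + \sqrt{2} \sqrt{N^{2}}\right) + 9 = -56 + \sqrt{2} \sqrt{N^{2}}$)
$\frac{1}{T{\left(-186 \right)} - 98477} = \frac{1}{\left(-56 + \sqrt{2} \sqrt{\left(-186\right)^{2}}\right) - 98477} = \frac{1}{\left(-56 + \sqrt{2} \sqrt{34596}\right) - 98477} = \frac{1}{\left(-56 + \sqrt{2} \cdot 186\right) - 98477} = \frac{1}{\left(-56 + 186 \sqrt{2}\right) - 98477} = \frac{1}{-98533 + 186 \sqrt{2}}$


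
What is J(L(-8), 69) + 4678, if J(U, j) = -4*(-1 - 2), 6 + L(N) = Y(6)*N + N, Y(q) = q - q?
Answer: 4690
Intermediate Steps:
Y(q) = 0
L(N) = -6 + N (L(N) = -6 + (0*N + N) = -6 + (0 + N) = -6 + N)
J(U, j) = 12 (J(U, j) = -4*(-3) = 12)
J(L(-8), 69) + 4678 = 12 + 4678 = 4690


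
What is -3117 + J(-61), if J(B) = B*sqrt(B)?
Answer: -3117 - 61*I*sqrt(61) ≈ -3117.0 - 476.43*I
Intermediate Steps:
J(B) = B**(3/2)
-3117 + J(-61) = -3117 + (-61)**(3/2) = -3117 - 61*I*sqrt(61)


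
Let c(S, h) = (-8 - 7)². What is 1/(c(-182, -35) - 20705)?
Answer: -1/20480 ≈ -4.8828e-5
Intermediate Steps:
c(S, h) = 225 (c(S, h) = (-15)² = 225)
1/(c(-182, -35) - 20705) = 1/(225 - 20705) = 1/(-20480) = -1/20480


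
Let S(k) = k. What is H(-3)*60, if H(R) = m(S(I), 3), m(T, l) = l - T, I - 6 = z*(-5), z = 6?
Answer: 1620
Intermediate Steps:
I = -24 (I = 6 + 6*(-5) = 6 - 30 = -24)
H(R) = 27 (H(R) = 3 - 1*(-24) = 3 + 24 = 27)
H(-3)*60 = 27*60 = 1620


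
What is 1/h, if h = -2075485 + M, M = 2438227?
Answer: 1/362742 ≈ 2.7568e-6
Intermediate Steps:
h = 362742 (h = -2075485 + 2438227 = 362742)
1/h = 1/362742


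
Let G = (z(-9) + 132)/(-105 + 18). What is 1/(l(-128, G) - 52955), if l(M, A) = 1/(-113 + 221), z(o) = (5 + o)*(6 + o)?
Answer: -108/5719139 ≈ -1.8884e-5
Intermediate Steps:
G = -48/29 (G = ((30 + (-9)² + 11*(-9)) + 132)/(-105 + 18) = ((30 + 81 - 99) + 132)/(-87) = (12 + 132)*(-1/87) = 144*(-1/87) = -48/29 ≈ -1.6552)
l(M, A) = 1/108
1/(l(-128, G) - 52955) = 1/(1/108 - 52955) = 1/(-5719139/108) = -108/5719139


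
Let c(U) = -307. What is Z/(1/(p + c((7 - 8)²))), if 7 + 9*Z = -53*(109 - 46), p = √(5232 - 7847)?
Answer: 1027222/9 - 3346*I*√2615/9 ≈ 1.1414e+5 - 19012.0*I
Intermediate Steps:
p = I*√2615 (p = √(-2615) = I*√2615 ≈ 51.137*I)
Z = -3346/9 (Z = -7/9 + (-53*(109 - 46))/9 = -7/9 + (-53*63)/9 = -7/9 + (⅑)*(-3339) = -7/9 - 371 = -3346/9 ≈ -371.78)
Z/(1/(p + c((7 - 8)²))) = -(-1027222/9 + 3346*I*√2615/9) = -3346*(-307 + I*√2615)/9 = 1027222/9 - 3346*I*√2615/9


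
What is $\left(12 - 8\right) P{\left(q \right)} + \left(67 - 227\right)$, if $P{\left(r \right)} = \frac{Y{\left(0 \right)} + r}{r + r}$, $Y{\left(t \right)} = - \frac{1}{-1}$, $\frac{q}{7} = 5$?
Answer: $- \frac{5528}{35} \approx -157.94$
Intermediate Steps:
$q = 35$ ($q = 7 \cdot 5 = 35$)
$Y{\left(t \right)} = 1$ ($Y{\left(t \right)} = \left(-1\right) \left(-1\right) = 1$)
$P{\left(r \right)} = \frac{1 + r}{2 r}$ ($P{\left(r \right)} = \frac{1 + r}{r + r} = \frac{1 + r}{2 r}$)
$\left(12 - 8\right) P{\left(q \right)} + \left(67 - 227\right) = \left(12 - 8\right) \frac{1 + 35}{2 \cdot 35} + \left(67 - 227\right) = 4 \cdot \frac{1}{2} \cdot \frac{1}{35} \cdot 36 - 160 = 4 \cdot \frac{18}{35} - 160 = \frac{72}{35} - 160 = - \frac{5528}{35}$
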